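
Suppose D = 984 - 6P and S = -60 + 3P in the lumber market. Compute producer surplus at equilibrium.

Producer surplus = 13824

Equilibrium: 984 - 6P = -60 + 3P gives P* = 116, Q* = 288.
Supply starts at P = 20 (where S = 0).
PS = ½(116 − 20)(288) = 13824.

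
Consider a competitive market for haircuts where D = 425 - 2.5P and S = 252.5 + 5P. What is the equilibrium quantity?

Q* = 367.5

Set D = S: 425 - 2.5P = 252.5 + 5P.
172.5 = 7.5P, so P* = 23.
Q* = 425 − 2.5(23) = 367.5.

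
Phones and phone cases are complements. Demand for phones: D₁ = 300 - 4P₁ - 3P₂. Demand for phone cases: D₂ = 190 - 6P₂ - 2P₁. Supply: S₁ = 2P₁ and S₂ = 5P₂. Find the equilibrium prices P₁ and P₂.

P₁ = 45.5, P₂ = 9

Market 1: 300 - 4P₁ - 3P₂ = 2P₁ → 6P₁ + 3P₂ = 300.
Market 2: 11P₂ + 2P₁ = 190.
Eliminating P₂: 11×(1) − 3×(2) gives 60P₁ = 2730, so P₁ = 45.5.
Back-substitute into (2): P₂ = (190 − 2×45.5) / 11 = 9.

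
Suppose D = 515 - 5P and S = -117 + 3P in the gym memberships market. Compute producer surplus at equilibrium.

Equilibrium: 515 - 5P = -117 + 3P gives P* = 79, Q* = 120.
Supply starts at P = 39 (where S = 0).
PS = ½(79 − 39)(120) = 2400.

Producer surplus = 2400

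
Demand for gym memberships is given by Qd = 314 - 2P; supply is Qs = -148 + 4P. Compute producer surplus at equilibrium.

Producer surplus = 3200

Equilibrium: 314 - 2P = -148 + 4P gives P* = 77, Q* = 160.
Supply starts at P = 37 (where Qs = 0).
PS = ½(77 − 37)(160) = 3200.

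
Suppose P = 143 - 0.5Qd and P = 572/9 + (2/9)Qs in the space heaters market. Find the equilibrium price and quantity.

P* = 88, Q* = 110

Set the two price expressions equal: 143 - 0.5Q = 572/9 + (2/9)Q.
715/9 = (13/18)Q, so Q* = 110.
P* = 143 − (0.5)(110) = 88.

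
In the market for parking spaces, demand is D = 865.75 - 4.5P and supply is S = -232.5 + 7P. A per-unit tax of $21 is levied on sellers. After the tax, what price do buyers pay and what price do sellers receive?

Pre-tax equilibrium: P* = 95.5, Q* = 436.
Tax on sellers shifts supply to S = -232.5 + 7(P − 21) = -379.5 + 7P.
865.75 - 4.5P = -379.5 + 7P gives buyer price Pb = 4981/46; sellers receive Ps = 4981/46 − 21 = 4015/46.
New quantity: Q = 865.75 − 4.5(4981/46) = 8705/23.

Buyers pay 4981/46, sellers receive 4015/46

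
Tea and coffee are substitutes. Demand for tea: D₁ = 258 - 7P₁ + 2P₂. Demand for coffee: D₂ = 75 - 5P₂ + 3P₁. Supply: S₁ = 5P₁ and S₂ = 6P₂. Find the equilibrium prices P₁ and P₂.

P₁ = 166/7, P₂ = 93/7

Market 1: 258 - 7P₁ + 2P₂ = 5P₁ → 12P₁ - 2P₂ = 258.
Market 2: 11P₂ - 3P₁ = 75.
Eliminating P₂: 11×(1) + 2×(2) gives 126P₁ = 2988, so P₁ = 166/7.
Back-substitute into (2): P₂ = (75 + 3×166/7) / 11 = 93/7.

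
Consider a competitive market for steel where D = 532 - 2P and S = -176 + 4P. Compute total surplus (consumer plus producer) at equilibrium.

Equilibrium: 532 - 2P = -176 + 4P gives P* = 118, Q* = 296.
Demand choke price: P = 266; supply starts at P = 44.
CS = ½(266 − 118)(296) = 21904; PS = ½(118 − 44)(296) = 10952.

Total surplus = 32856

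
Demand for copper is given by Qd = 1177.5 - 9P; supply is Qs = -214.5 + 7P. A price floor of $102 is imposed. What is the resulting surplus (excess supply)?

Surplus = 240

Equilibrium price would be P* = 87, so the floor at 102 binds.
At P = 102: Qd = 259.5, Qs = 499.5.
Surplus = 499.5 − 259.5 = 240.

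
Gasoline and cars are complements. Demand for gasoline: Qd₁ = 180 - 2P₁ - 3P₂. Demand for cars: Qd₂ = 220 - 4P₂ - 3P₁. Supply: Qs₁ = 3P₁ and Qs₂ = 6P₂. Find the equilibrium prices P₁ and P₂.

Market 1: 180 - 2P₁ - 3P₂ = 3P₁ → 5P₁ + 3P₂ = 180.
Market 2: 10P₂ + 3P₁ = 220.
Eliminating P₂: 10×(1) − 3×(2) gives 41P₁ = 1140, so P₁ = 1140/41.
Back-substitute into (2): P₂ = (220 − 3×1140/41) / 10 = 560/41.

P₁ = 1140/41, P₂ = 560/41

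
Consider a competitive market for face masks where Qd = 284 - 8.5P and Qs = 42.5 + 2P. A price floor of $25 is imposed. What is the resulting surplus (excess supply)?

Equilibrium price would be P* = 23, so the floor at 25 binds.
At P = 25: Qd = 71.5, Qs = 92.5.
Surplus = 92.5 − 71.5 = 21.

Surplus = 21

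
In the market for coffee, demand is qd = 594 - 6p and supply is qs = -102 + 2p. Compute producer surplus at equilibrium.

Producer surplus = 1296

Equilibrium: 594 - 6p = -102 + 2p gives p* = 87, q* = 72.
Supply starts at p = 51 (where qs = 0).
PS = ½(87 − 51)(72) = 1296.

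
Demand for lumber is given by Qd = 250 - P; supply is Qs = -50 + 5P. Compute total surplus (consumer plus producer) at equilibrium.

Equilibrium: 250 - P = -50 + 5P gives P* = 50, Q* = 200.
Demand choke price: P = 250; supply starts at P = 10.
CS = ½(250 − 50)(200) = 20000; PS = ½(50 − 10)(200) = 4000.

Total surplus = 24000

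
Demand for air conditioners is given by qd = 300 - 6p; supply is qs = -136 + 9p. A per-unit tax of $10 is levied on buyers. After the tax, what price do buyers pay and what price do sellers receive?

Pre-tax equilibrium: p* = 436/15, q* = 125.6.
Tax on buyers shifts demand to qd = 300 − 6(p + 10) = 240 - 6p.
240 - 6p = -136 + 9p gives seller price ps = 376/15; buyers pay pb = 376/15 + 10 = 526/15.
New quantity: q = 300 − 6(526/15) = 89.6.

Buyers pay 526/15, sellers receive 376/15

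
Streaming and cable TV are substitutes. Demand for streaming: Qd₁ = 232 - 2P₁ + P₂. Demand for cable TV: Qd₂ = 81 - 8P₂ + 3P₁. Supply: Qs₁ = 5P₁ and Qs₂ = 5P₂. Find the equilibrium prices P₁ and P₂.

Market 1: 232 - 2P₁ + P₂ = 5P₁ → 7P₁ - P₂ = 232.
Market 2: 13P₂ - 3P₁ = 81.
Eliminating P₂: 13×(1) + 1×(2) gives 88P₁ = 3097, so P₁ = 3097/88.
Back-substitute into (2): P₂ = (81 + 3×3097/88) / 13 = 1263/88.

P₁ = 3097/88, P₂ = 1263/88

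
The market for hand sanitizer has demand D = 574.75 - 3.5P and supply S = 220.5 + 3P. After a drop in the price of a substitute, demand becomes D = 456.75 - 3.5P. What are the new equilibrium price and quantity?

Original equilibrium: P* = 54.5, Q* = 384.
New equilibrium: 456.75 - 3.5P = 220.5 + 3P, so 236.25 = 6.5P and P' = 945/26; Q' = 456.75 − 3.5(945/26) = 4284/13.

P' = 945/26, Q' = 4284/13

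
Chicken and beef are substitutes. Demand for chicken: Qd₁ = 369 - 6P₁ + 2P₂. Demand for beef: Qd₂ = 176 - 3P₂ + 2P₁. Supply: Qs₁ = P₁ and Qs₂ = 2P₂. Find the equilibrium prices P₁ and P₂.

P₁ = 2197/31, P₂ = 1970/31

Market 1: 369 - 6P₁ + 2P₂ = P₁ → 7P₁ - 2P₂ = 369.
Market 2: 5P₂ - 2P₁ = 176.
Eliminating P₂: 5×(1) + 2×(2) gives 31P₁ = 2197, so P₁ = 2197/31.
Back-substitute into (2): P₂ = (176 + 2×2197/31) / 5 = 1970/31.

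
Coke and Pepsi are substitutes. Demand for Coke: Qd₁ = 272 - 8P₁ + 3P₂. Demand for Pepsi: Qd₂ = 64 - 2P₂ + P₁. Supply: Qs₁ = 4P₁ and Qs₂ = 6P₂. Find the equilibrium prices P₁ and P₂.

P₁ = 2368/93, P₂ = 1040/93

Market 1: 272 - 8P₁ + 3P₂ = 4P₁ → 12P₁ - 3P₂ = 272.
Market 2: 8P₂ - P₁ = 64.
Eliminating P₂: 8×(1) + 3×(2) gives 93P₁ = 2368, so P₁ = 2368/93.
Back-substitute into (2): P₂ = (64 + 1×2368/93) / 8 = 1040/93.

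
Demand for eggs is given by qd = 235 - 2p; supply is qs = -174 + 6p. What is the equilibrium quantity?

Set qd = qs: 235 - 2p = -174 + 6p.
409 = 8p, so p* = 51.125.
q* = 235 − 2(51.125) = 132.75.

q* = 132.75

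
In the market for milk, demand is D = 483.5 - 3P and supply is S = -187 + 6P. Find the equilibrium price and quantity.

Set D = S: 483.5 - 3P = -187 + 6P.
670.5 = 9P, so P* = 74.5.
Q* = 483.5 − 3(74.5) = 260.

P* = 74.5, Q* = 260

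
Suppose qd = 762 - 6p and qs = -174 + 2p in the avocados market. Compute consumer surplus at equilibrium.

Consumer surplus = 300

Equilibrium: 762 - 6p = -174 + 2p gives p* = 117, q* = 60.
Demand choke price (qd = 0): p = 127.
CS = ½(127 − 117)(60) = 300.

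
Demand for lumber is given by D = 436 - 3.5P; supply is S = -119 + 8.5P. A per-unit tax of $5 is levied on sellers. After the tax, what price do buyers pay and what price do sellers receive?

Pre-tax equilibrium: P* = 46.25, Q* = 274.125.
Tax on sellers shifts supply to S = -119 + 8.5(P − 5) = -161.5 + 8.5P.
436 - 3.5P = -161.5 + 8.5P gives buyer price Pb = 1195/24; sellers receive Ps = 1195/24 − 5 = 1075/24.
New quantity: Q = 436 − 3.5(1195/24) = 12563/48.

Buyers pay 1195/24, sellers receive 1075/24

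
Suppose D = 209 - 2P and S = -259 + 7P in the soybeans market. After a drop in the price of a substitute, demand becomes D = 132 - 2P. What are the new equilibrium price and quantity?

Original equilibrium: P* = 52, Q* = 105.
New equilibrium: 132 - 2P = -259 + 7P, so 391 = 9P and P' = 391/9; Q' = 132 − 2(391/9) = 406/9.

P' = 391/9, Q' = 406/9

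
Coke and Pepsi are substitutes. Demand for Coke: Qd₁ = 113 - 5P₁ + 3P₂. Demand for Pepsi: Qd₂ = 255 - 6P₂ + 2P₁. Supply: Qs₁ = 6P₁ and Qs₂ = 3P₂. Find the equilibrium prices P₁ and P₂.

P₁ = 594/31, P₂ = 3031/93

Market 1: 113 - 5P₁ + 3P₂ = 6P₁ → 11P₁ - 3P₂ = 113.
Market 2: 9P₂ - 2P₁ = 255.
Eliminating P₂: 9×(1) + 3×(2) gives 93P₁ = 1782, so P₁ = 594/31.
Back-substitute into (2): P₂ = (255 + 2×594/31) / 9 = 3031/93.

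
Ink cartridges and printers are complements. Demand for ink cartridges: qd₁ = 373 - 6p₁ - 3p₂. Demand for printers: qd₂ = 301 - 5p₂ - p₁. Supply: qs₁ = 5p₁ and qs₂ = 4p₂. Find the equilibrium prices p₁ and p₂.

Market 1: 373 - 6p₁ - 3p₂ = 5p₁ → 11p₁ + 3p₂ = 373.
Market 2: 9p₂ + p₁ = 301.
Eliminating p₂: 9×(1) − 3×(2) gives 96p₁ = 2454, so p₁ = 25.5625.
Back-substitute into (2): p₂ = (301 − 1×25.5625) / 9 = 1469/48.

p₁ = 25.5625, p₂ = 1469/48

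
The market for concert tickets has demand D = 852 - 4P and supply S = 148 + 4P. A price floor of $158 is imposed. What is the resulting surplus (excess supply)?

Equilibrium price would be P* = 88, so the floor at 158 binds.
At P = 158: D = 220, S = 780.
Surplus = 780 − 220 = 560.

Surplus = 560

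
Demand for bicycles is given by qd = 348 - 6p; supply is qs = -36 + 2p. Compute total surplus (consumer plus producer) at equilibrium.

Total surplus = 1200

Equilibrium: 348 - 6p = -36 + 2p gives p* = 48, q* = 60.
Demand choke price: p = 58; supply starts at p = 18.
CS = ½(58 − 48)(60) = 300; PS = ½(48 − 18)(60) = 900.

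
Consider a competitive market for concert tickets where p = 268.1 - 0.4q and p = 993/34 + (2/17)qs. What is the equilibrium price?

Set the two price expressions equal: 268.1 - 0.4q = 993/34 + (2/17)q.
20306/85 = (44/85)q, so q* = 461.5.
p* = 268.1 − (0.4)(461.5) = 83.5.

p* = 83.5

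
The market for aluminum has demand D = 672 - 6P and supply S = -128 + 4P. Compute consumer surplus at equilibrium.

Equilibrium: 672 - 6P = -128 + 4P gives P* = 80, Q* = 192.
Demand choke price (D = 0): P = 112.
CS = ½(112 − 80)(192) = 3072.

Consumer surplus = 3072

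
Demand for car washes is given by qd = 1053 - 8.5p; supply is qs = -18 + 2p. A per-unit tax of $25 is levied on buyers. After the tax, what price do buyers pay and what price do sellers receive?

Pre-tax equilibrium: p* = 102, q* = 186.
Tax on buyers shifts demand to qd = 1053 − 8.5(p + 25) = 840.5 - 8.5p.
840.5 - 8.5p = -18 + 2p gives seller price ps = 1717/21; buyers pay pb = 1717/21 + 25 = 2242/21.
New quantity: q = 1053 − 8.5(2242/21) = 3056/21.

Buyers pay 2242/21, sellers receive 1717/21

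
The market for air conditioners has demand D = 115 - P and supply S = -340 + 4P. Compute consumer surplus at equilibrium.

Consumer surplus = 288

Equilibrium: 115 - P = -340 + 4P gives P* = 91, Q* = 24.
Demand choke price (D = 0): P = 115.
CS = ½(115 − 91)(24) = 288.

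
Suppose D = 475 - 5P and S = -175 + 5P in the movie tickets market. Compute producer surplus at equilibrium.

Equilibrium: 475 - 5P = -175 + 5P gives P* = 65, Q* = 150.
Supply starts at P = 35 (where S = 0).
PS = ½(65 − 35)(150) = 2250.

Producer surplus = 2250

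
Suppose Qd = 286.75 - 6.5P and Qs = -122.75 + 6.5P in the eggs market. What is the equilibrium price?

Set Qd = Qs: 286.75 - 6.5P = -122.75 + 6.5P.
409.5 = 13P, so P* = 31.5.
Q* = 286.75 − 6.5(31.5) = 82.

P* = 31.5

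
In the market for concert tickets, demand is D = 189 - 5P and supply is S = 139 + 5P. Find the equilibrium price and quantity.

P* = 5, Q* = 164

Set D = S: 189 - 5P = 139 + 5P.
50 = 10P, so P* = 5.
Q* = 189 − 5(5) = 164.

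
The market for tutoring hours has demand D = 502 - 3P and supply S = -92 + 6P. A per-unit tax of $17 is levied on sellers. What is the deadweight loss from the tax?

Pre-tax equilibrium: P* = 66, Q* = 304.
Tax on sellers shifts supply to S = -92 + 6(P − 17) = -194 + 6P.
502 - 3P = -194 + 6P gives buyer price Pb = 232/3; sellers receive Ps = 232/3 − 17 = 181/3.
New quantity: Q = 502 − 3(232/3) = 270.
DWL = ½ × 17 × (304 − 270) = 289.

Deadweight loss = 289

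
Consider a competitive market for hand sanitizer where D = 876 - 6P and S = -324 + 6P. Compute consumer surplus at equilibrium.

Consumer surplus = 6348

Equilibrium: 876 - 6P = -324 + 6P gives P* = 100, Q* = 276.
Demand choke price (D = 0): P = 146.
CS = ½(146 − 100)(276) = 6348.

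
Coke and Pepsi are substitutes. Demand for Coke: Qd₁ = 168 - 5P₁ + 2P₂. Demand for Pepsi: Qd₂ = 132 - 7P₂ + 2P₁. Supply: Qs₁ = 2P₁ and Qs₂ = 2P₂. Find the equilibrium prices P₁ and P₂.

P₁ = 1776/59, P₂ = 1260/59

Market 1: 168 - 5P₁ + 2P₂ = 2P₁ → 7P₁ - 2P₂ = 168.
Market 2: 9P₂ - 2P₁ = 132.
Eliminating P₂: 9×(1) + 2×(2) gives 59P₁ = 1776, so P₁ = 1776/59.
Back-substitute into (2): P₂ = (132 + 2×1776/59) / 9 = 1260/59.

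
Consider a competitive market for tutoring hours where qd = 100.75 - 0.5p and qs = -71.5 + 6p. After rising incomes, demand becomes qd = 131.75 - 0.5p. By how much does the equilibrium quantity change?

Original equilibrium: p* = 26.5, q* = 87.5.
New equilibrium: 131.75 - 0.5p = -71.5 + 6p, so 203.25 = 6.5p and p' = 813/26; q' = 131.75 − 0.5(813/26) = 3019/26.
Change in quantity: 3019/26 − 87.5 = 372/13.

Δq = 372/13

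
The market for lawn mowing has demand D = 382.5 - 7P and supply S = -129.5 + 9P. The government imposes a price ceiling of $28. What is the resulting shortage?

Shortage = 64

Equilibrium price would be P* = 32, so the ceiling at 28 binds.
At P = 28: D = 382.5 − 7(28) = 186.5, S = -129.5 + 9(28) = 122.5.
Shortage = 186.5 − 122.5 = 64.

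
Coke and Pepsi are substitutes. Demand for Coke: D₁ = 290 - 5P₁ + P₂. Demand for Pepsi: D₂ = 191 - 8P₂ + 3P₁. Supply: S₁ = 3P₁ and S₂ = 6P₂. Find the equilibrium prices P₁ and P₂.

P₁ = 39, P₂ = 22

Market 1: 290 - 5P₁ + P₂ = 3P₁ → 8P₁ - P₂ = 290.
Market 2: 14P₂ - 3P₁ = 191.
Eliminating P₂: 14×(1) + 1×(2) gives 109P₁ = 4251, so P₁ = 39.
Back-substitute into (2): P₂ = (191 + 3×39) / 14 = 22.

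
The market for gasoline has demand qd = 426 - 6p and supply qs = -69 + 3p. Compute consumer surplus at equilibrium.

Consumer surplus = 768

Equilibrium: 426 - 6p = -69 + 3p gives p* = 55, q* = 96.
Demand choke price (qd = 0): p = 71.
CS = ½(71 − 55)(96) = 768.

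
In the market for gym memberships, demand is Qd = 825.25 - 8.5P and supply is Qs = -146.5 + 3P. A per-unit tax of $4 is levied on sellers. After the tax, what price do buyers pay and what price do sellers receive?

Buyers pay 3935/46, sellers receive 3751/46

Pre-tax equilibrium: P* = 84.5, Q* = 107.
Tax on sellers shifts supply to Qs = -146.5 + 3(P − 4) = -158.5 + 3P.
825.25 - 8.5P = -158.5 + 3P gives buyer price Pb = 3935/46; sellers receive Ps = 3935/46 − 4 = 3751/46.
New quantity: Q = 825.25 − 8.5(3935/46) = 2257/23.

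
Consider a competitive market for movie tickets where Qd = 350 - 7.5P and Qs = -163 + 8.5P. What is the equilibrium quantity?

Q* = 109.53125

Set Qd = Qs: 350 - 7.5P = -163 + 8.5P.
513 = 16P, so P* = 32.0625.
Q* = 350 − 7.5(32.0625) = 109.53125.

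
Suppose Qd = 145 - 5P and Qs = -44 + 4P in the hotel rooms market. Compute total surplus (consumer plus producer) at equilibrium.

Total surplus = 360

Equilibrium: 145 - 5P = -44 + 4P gives P* = 21, Q* = 40.
Demand choke price: P = 29; supply starts at P = 11.
CS = ½(29 − 21)(40) = 160; PS = ½(21 − 11)(40) = 200.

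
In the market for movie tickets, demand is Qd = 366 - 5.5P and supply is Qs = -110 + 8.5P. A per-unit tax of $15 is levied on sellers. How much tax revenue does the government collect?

Pre-tax equilibrium: P* = 34, Q* = 179.
Tax on sellers shifts supply to Qs = -110 + 8.5(P − 15) = -237.5 + 8.5P.
366 - 5.5P = -237.5 + 8.5P gives buyer price Pb = 1207/28; sellers receive Ps = 1207/28 − 15 = 787/28.
New quantity: Q = 366 − 5.5(1207/28) = 7219/56.
Revenue = 15 × 7219/56 = 108285/56.

Tax revenue = 108285/56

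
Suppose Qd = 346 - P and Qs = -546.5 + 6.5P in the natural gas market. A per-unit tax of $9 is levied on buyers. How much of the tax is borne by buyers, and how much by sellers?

Buyers bear $7.8, sellers bear $1.2

Pre-tax equilibrium: P* = 119, Q* = 227.
Tax on buyers shifts demand to Qd = 346 − 1(P + 9) = 337 - P.
337 - P = -546.5 + 6.5P gives seller price Ps = 117.8; buyers pay Pb = 117.8 + 9 = 126.8.
New quantity: Q = 346 − 1(126.8) = 219.2.
Buyer burden = 126.8 − 119 = 7.8; seller burden = 119 − 117.8 = 1.2.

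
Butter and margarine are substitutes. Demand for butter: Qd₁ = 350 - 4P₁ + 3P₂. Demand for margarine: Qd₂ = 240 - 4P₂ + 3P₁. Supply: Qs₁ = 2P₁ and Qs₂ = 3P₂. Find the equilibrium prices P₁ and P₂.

Market 1: 350 - 4P₁ + 3P₂ = 2P₁ → 6P₁ - 3P₂ = 350.
Market 2: 7P₂ - 3P₁ = 240.
Eliminating P₂: 7×(1) + 3×(2) gives 33P₁ = 3170, so P₁ = 3170/33.
Back-substitute into (2): P₂ = (240 + 3×3170/33) / 7 = 830/11.

P₁ = 3170/33, P₂ = 830/11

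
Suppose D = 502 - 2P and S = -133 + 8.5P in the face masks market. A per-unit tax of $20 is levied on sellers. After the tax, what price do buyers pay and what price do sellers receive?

Buyers pay 230/3, sellers receive 170/3

Pre-tax equilibrium: P* = 1270/21, Q* = 8002/21.
Tax on sellers shifts supply to S = -133 + 8.5(P − 20) = -303 + 8.5P.
502 - 2P = -303 + 8.5P gives buyer price Pb = 230/3; sellers receive Ps = 230/3 − 20 = 170/3.
New quantity: Q = 502 − 2(230/3) = 1046/3.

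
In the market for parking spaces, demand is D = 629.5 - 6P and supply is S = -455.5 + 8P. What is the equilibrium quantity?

Set D = S: 629.5 - 6P = -455.5 + 8P.
1085 = 14P, so P* = 77.5.
Q* = 629.5 − 6(77.5) = 164.5.

Q* = 164.5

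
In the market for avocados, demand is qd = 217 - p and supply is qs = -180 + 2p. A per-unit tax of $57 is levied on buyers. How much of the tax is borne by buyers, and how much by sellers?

Buyers bear $38, sellers bear $19

Pre-tax equilibrium: p* = 397/3, q* = 254/3.
Tax on buyers shifts demand to qd = 217 − 1(p + 57) = 160 - p.
160 - p = -180 + 2p gives seller price ps = 340/3; buyers pay pb = 340/3 + 57 = 511/3.
New quantity: q = 217 − 1(511/3) = 140/3.
Buyer burden = 511/3 − 397/3 = 38; seller burden = 397/3 − 340/3 = 19.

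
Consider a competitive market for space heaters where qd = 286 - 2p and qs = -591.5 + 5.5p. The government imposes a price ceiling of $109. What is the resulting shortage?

Equilibrium price would be p* = 117, so the ceiling at 109 binds.
At p = 109: qd = 286 − 2(109) = 68, qs = -591.5 + 5.5(109) = 8.
Shortage = 68 − 8 = 60.

Shortage = 60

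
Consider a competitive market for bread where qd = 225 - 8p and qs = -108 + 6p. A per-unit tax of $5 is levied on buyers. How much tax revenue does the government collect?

Tax revenue = 615/7

Pre-tax equilibrium: p* = 333/14, q* = 243/7.
Tax on buyers shifts demand to qd = 225 − 8(p + 5) = 185 - 8p.
185 - 8p = -108 + 6p gives seller price ps = 293/14; buyers pay pb = 293/14 + 5 = 363/14.
New quantity: q = 225 − 8(363/14) = 123/7.
Revenue = 5 × 123/7 = 615/7.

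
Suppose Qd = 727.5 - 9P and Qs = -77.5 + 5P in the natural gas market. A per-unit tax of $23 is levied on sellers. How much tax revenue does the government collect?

Tax revenue = 43815/14

Pre-tax equilibrium: P* = 57.5, Q* = 210.
Tax on sellers shifts supply to Qs = -77.5 + 5(P − 23) = -192.5 + 5P.
727.5 - 9P = -192.5 + 5P gives buyer price Pb = 460/7; sellers receive Ps = 460/7 − 23 = 299/7.
New quantity: Q = 727.5 − 9(460/7) = 1905/14.
Revenue = 23 × 1905/14 = 43815/14.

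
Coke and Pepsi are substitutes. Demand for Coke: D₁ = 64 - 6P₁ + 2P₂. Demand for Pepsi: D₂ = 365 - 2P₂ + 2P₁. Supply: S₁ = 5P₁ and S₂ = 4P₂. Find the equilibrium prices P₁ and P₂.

Market 1: 64 - 6P₁ + 2P₂ = 5P₁ → 11P₁ - 2P₂ = 64.
Market 2: 6P₂ - 2P₁ = 365.
Eliminating P₂: 6×(1) + 2×(2) gives 62P₁ = 1114, so P₁ = 557/31.
Back-substitute into (2): P₂ = (365 + 2×557/31) / 6 = 4143/62.

P₁ = 557/31, P₂ = 4143/62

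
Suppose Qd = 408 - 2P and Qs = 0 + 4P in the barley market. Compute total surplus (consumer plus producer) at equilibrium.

Total surplus = 27744

Equilibrium: 408 - 2P = 0 + 4P gives P* = 68, Q* = 272.
Demand choke price: P = 204; supply starts at P = 0.
CS = ½(204 − 68)(272) = 18496; PS = ½(68 − 0)(272) = 9248.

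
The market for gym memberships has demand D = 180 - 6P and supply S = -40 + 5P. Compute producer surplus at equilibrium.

Producer surplus = 360

Equilibrium: 180 - 6P = -40 + 5P gives P* = 20, Q* = 60.
Supply starts at P = 8 (where S = 0).
PS = ½(20 − 8)(60) = 360.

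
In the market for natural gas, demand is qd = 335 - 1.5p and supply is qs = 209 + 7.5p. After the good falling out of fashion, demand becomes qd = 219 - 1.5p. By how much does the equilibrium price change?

Δp = -116/9

Original equilibrium: p* = 14, q* = 314.
New equilibrium: 219 - 1.5p = 209 + 7.5p, so 10 = 9p and p' = 10/9; q' = 219 − 1.5(10/9) = 652/3.
Change in price: 10/9 − 14 = -116/9.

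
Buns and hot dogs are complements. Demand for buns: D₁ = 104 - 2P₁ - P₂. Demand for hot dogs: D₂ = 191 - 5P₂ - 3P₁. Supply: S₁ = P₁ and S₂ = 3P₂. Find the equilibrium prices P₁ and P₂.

P₁ = 641/21, P₂ = 87/7

Market 1: 104 - 2P₁ - P₂ = P₁ → 3P₁ + P₂ = 104.
Market 2: 8P₂ + 3P₁ = 191.
Eliminating P₂: 8×(1) − 1×(2) gives 21P₁ = 641, so P₁ = 641/21.
Back-substitute into (2): P₂ = (191 − 3×641/21) / 8 = 87/7.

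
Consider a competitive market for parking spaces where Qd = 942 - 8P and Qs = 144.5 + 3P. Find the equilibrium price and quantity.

Set Qd = Qs: 942 - 8P = 144.5 + 3P.
797.5 = 11P, so P* = 72.5.
Q* = 942 − 8(72.5) = 362.

P* = 72.5, Q* = 362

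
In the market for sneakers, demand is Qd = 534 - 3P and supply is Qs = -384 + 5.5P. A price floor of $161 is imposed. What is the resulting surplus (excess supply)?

Surplus = 450.5

Equilibrium price would be P* = 108, so the floor at 161 binds.
At P = 161: Qd = 51, Qs = 501.5.
Surplus = 501.5 − 51 = 450.5.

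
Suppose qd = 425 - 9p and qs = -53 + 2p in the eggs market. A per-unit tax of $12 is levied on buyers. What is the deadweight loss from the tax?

Deadweight loss = 1296/11

Pre-tax equilibrium: p* = 478/11, q* = 373/11.
Tax on buyers shifts demand to qd = 425 − 9(p + 12) = 317 - 9p.
317 - 9p = -53 + 2p gives seller price ps = 370/11; buyers pay pb = 370/11 + 12 = 502/11.
New quantity: q = 425 − 9(502/11) = 157/11.
DWL = ½ × 12 × (373/11 − 157/11) = 1296/11.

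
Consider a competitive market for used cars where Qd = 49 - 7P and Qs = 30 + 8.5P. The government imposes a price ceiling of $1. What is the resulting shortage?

Equilibrium price would be P* = 38/31, so the ceiling at 1 binds.
At P = 1: Qd = 49 − 7(1) = 42, Qs = 30 + 8.5(1) = 38.5.
Shortage = 42 − 38.5 = 3.5.

Shortage = 3.5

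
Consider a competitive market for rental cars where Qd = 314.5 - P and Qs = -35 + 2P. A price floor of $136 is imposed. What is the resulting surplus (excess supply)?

Equilibrium price would be P* = 116.5, so the floor at 136 binds.
At P = 136: Qd = 178.5, Qs = 237.
Surplus = 237 − 178.5 = 58.5.

Surplus = 58.5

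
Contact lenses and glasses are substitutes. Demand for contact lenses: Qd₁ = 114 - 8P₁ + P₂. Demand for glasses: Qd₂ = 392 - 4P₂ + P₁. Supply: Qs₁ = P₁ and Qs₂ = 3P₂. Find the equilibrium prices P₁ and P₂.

P₁ = 595/31, P₂ = 1821/31

Market 1: 114 - 8P₁ + P₂ = P₁ → 9P₁ - P₂ = 114.
Market 2: 7P₂ - P₁ = 392.
Eliminating P₂: 7×(1) + 1×(2) gives 62P₁ = 1190, so P₁ = 595/31.
Back-substitute into (2): P₂ = (392 + 1×595/31) / 7 = 1821/31.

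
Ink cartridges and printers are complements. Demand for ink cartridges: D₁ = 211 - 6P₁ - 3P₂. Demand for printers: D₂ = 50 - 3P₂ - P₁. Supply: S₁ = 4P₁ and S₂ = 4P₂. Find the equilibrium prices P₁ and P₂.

P₁ = 1327/67, P₂ = 289/67

Market 1: 211 - 6P₁ - 3P₂ = 4P₁ → 10P₁ + 3P₂ = 211.
Market 2: 7P₂ + P₁ = 50.
Eliminating P₂: 7×(1) − 3×(2) gives 67P₁ = 1327, so P₁ = 1327/67.
Back-substitute into (2): P₂ = (50 − 1×1327/67) / 7 = 289/67.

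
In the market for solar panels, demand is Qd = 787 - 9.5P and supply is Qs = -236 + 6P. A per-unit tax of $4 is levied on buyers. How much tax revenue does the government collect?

Pre-tax equilibrium: P* = 66, Q* = 160.
Tax on buyers shifts demand to Qd = 787 − 9.5(P + 4) = 749 - 9.5P.
749 - 9.5P = -236 + 6P gives seller price Ps = 1970/31; buyers pay Pb = 1970/31 + 4 = 2094/31.
New quantity: Q = 787 − 9.5(2094/31) = 4504/31.
Revenue = 4 × 4504/31 = 18016/31.

Tax revenue = 18016/31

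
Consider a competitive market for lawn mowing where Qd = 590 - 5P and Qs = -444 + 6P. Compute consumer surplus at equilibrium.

Equilibrium: 590 - 5P = -444 + 6P gives P* = 94, Q* = 120.
Demand choke price (Qd = 0): P = 118.
CS = ½(118 − 94)(120) = 1440.

Consumer surplus = 1440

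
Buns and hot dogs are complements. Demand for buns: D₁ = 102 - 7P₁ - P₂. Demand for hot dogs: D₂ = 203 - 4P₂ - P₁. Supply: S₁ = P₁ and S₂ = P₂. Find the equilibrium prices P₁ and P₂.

P₁ = 307/39, P₂ = 1522/39

Market 1: 102 - 7P₁ - P₂ = P₁ → 8P₁ + P₂ = 102.
Market 2: 5P₂ + P₁ = 203.
Eliminating P₂: 5×(1) − 1×(2) gives 39P₁ = 307, so P₁ = 307/39.
Back-substitute into (2): P₂ = (203 − 1×307/39) / 5 = 1522/39.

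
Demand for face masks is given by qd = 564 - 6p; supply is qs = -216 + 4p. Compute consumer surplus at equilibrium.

Consumer surplus = 768

Equilibrium: 564 - 6p = -216 + 4p gives p* = 78, q* = 96.
Demand choke price (qd = 0): p = 94.
CS = ½(94 − 78)(96) = 768.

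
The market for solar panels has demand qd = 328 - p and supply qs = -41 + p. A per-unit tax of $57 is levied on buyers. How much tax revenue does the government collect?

Tax revenue = 6555

Pre-tax equilibrium: p* = 184.5, q* = 143.5.
Tax on buyers shifts demand to qd = 328 − 1(p + 57) = 271 - p.
271 - p = -41 + p gives seller price ps = 156; buyers pay pb = 156 + 57 = 213.
New quantity: q = 328 − 1(213) = 115.
Revenue = 57 × 115 = 6555.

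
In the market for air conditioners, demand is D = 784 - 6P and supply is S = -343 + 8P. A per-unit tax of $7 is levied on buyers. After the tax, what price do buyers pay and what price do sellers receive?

Pre-tax equilibrium: P* = 80.5, Q* = 301.
Tax on buyers shifts demand to D = 784 − 6(P + 7) = 742 - 6P.
742 - 6P = -343 + 8P gives seller price Ps = 77.5; buyers pay Pb = 77.5 + 7 = 84.5.
New quantity: Q = 784 − 6(84.5) = 277.

Buyers pay $84.5, sellers receive $77.5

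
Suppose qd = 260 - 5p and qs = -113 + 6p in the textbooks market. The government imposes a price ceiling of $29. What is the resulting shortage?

Shortage = 54

Equilibrium price would be p* = 373/11, so the ceiling at 29 binds.
At p = 29: qd = 260 − 5(29) = 115, qs = -113 + 6(29) = 61.
Shortage = 115 − 61 = 54.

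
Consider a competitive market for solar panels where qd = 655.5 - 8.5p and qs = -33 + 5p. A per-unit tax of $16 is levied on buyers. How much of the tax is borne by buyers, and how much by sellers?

Pre-tax equilibrium: p* = 51, q* = 222.
Tax on buyers shifts demand to qd = 655.5 − 8.5(p + 16) = 519.5 - 8.5p.
519.5 - 8.5p = -33 + 5p gives seller price ps = 1105/27; buyers pay pb = 1105/27 + 16 = 1537/27.
New quantity: q = 655.5 − 8.5(1537/27) = 4634/27.
Buyer burden = 1537/27 − 51 = 160/27; seller burden = 51 − 1105/27 = 272/27.

Buyers bear 160/27, sellers bear 272/27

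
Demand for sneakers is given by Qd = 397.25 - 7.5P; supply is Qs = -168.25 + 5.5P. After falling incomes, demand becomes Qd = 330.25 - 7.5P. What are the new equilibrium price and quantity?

P' = 997/26, Q' = 1109/26

Original equilibrium: P* = 43.5, Q* = 71.
New equilibrium: 330.25 - 7.5P = -168.25 + 5.5P, so 498.5 = 13P and P' = 997/26; Q' = 330.25 − 7.5(997/26) = 1109/26.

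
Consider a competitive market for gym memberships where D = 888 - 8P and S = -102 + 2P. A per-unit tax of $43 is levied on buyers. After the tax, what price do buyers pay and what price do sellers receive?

Pre-tax equilibrium: P* = 99, Q* = 96.
Tax on buyers shifts demand to D = 888 − 8(P + 43) = 544 - 8P.
544 - 8P = -102 + 2P gives seller price Ps = 64.6; buyers pay Pb = 64.6 + 43 = 107.6.
New quantity: Q = 888 − 8(107.6) = 27.2.

Buyers pay $107.6, sellers receive $64.6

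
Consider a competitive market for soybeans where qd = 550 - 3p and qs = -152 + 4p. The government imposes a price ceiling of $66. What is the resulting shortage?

Equilibrium price would be p* = 702/7, so the ceiling at 66 binds.
At p = 66: qd = 550 − 3(66) = 352, qs = -152 + 4(66) = 112.
Shortage = 352 − 112 = 240.

Shortage = 240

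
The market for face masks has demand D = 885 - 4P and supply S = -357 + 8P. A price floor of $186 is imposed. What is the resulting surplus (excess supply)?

Surplus = 990

Equilibrium price would be P* = 103.5, so the floor at 186 binds.
At P = 186: D = 141, S = 1131.
Surplus = 1131 − 141 = 990.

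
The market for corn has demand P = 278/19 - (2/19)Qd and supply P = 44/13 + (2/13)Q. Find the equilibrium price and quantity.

P* = 10.0625, Q* = 43.40625

Set the two price expressions equal: 278/19 - (2/19)Q = 44/13 + (2/13)Q.
2778/247 = (64/247)Q, so Q* = 43.40625.
P* = 278/19 − (2/19)(43.40625) = 10.0625.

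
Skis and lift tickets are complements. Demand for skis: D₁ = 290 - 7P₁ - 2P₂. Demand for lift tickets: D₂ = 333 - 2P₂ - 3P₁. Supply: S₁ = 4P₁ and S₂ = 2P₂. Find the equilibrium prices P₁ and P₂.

P₁ = 13, P₂ = 73.5

Market 1: 290 - 7P₁ - 2P₂ = 4P₁ → 11P₁ + 2P₂ = 290.
Market 2: 4P₂ + 3P₁ = 333.
Eliminating P₂: 4×(1) − 2×(2) gives 38P₁ = 494, so P₁ = 13.
Back-substitute into (2): P₂ = (333 − 3×13) / 4 = 73.5.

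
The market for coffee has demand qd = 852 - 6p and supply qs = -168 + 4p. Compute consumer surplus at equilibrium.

Equilibrium: 852 - 6p = -168 + 4p gives p* = 102, q* = 240.
Demand choke price (qd = 0): p = 142.
CS = ½(142 − 102)(240) = 4800.

Consumer surplus = 4800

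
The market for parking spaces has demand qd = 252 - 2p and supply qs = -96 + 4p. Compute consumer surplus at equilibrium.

Equilibrium: 252 - 2p = -96 + 4p gives p* = 58, q* = 136.
Demand choke price (qd = 0): p = 126.
CS = ½(126 − 58)(136) = 4624.

Consumer surplus = 4624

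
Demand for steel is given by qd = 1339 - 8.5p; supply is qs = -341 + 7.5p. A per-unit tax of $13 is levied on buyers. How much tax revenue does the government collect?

Pre-tax equilibrium: p* = 105, q* = 446.5.
Tax on buyers shifts demand to qd = 1339 − 8.5(p + 13) = 1228.5 - 8.5p.
1228.5 - 8.5p = -341 + 7.5p gives seller price ps = 98.09375; buyers pay pb = 98.09375 + 13 = 111.09375.
New quantity: q = 1339 − 8.5(111.09375) = 394.703125.
Revenue = 13 × 394.703125 = 5131.140625.

Tax revenue = 5131.140625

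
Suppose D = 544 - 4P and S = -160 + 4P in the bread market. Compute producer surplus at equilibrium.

Equilibrium: 544 - 4P = -160 + 4P gives P* = 88, Q* = 192.
Supply starts at P = 40 (where S = 0).
PS = ½(88 − 40)(192) = 4608.

Producer surplus = 4608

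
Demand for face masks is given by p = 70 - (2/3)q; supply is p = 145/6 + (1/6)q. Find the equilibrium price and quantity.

Set the two price expressions equal: 70 - (2/3)q = 145/6 + (1/6)q.
275/6 = (5/6)q, so q* = 55.
p* = 70 − (2/3)(55) = 100/3.

p* = 100/3, q* = 55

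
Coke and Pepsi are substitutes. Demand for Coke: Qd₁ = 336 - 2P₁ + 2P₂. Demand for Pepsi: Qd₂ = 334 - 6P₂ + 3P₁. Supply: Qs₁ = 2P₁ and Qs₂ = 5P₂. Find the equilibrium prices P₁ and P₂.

P₁ = 2182/19, P₂ = 1172/19

Market 1: 336 - 2P₁ + 2P₂ = 2P₁ → 4P₁ - 2P₂ = 336.
Market 2: 11P₂ - 3P₁ = 334.
Eliminating P₂: 11×(1) + 2×(2) gives 38P₁ = 4364, so P₁ = 2182/19.
Back-substitute into (2): P₂ = (334 + 3×2182/19) / 11 = 1172/19.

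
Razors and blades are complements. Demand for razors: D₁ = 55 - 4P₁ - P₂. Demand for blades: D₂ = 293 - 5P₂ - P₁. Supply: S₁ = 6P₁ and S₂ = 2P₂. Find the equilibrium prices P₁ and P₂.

P₁ = 4/3, P₂ = 125/3

Market 1: 55 - 4P₁ - P₂ = 6P₁ → 10P₁ + P₂ = 55.
Market 2: 7P₂ + P₁ = 293.
Eliminating P₂: 7×(1) − 1×(2) gives 69P₁ = 92, so P₁ = 4/3.
Back-substitute into (2): P₂ = (293 − 1×4/3) / 7 = 125/3.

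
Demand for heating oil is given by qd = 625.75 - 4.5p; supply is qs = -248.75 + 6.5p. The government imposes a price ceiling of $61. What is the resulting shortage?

Equilibrium price would be p* = 79.5, so the ceiling at 61 binds.
At p = 61: qd = 625.75 − 4.5(61) = 351.25, qs = -248.75 + 6.5(61) = 147.75.
Shortage = 351.25 − 147.75 = 203.5.

Shortage = 203.5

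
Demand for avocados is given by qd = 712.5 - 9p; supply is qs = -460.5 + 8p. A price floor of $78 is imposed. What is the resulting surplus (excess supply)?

Surplus = 153

Equilibrium price would be p* = 69, so the floor at 78 binds.
At p = 78: qd = 10.5, qs = 163.5.
Surplus = 163.5 − 10.5 = 153.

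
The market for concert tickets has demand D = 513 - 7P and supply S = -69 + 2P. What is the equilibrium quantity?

Q* = 181/3

Set D = S: 513 - 7P = -69 + 2P.
582 = 9P, so P* = 194/3.
Q* = 513 − 7(194/3) = 181/3.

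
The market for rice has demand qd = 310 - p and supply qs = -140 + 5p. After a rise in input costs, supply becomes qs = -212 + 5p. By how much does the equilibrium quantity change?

Δq = -12

Original equilibrium: p* = 75, q* = 235.
New equilibrium: 310 - p = -212 + 5p, so 522 = 6p and p' = 87; q' = 310 − 1(87) = 223.
Change in quantity: 223 − 235 = -12.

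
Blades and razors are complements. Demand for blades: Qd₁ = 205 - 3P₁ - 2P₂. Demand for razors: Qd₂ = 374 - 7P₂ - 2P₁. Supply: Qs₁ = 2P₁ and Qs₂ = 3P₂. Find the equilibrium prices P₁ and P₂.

Market 1: 205 - 3P₁ - 2P₂ = 2P₁ → 5P₁ + 2P₂ = 205.
Market 2: 10P₂ + 2P₁ = 374.
Eliminating P₂: 10×(1) − 2×(2) gives 46P₁ = 1302, so P₁ = 651/23.
Back-substitute into (2): P₂ = (374 − 2×651/23) / 10 = 730/23.

P₁ = 651/23, P₂ = 730/23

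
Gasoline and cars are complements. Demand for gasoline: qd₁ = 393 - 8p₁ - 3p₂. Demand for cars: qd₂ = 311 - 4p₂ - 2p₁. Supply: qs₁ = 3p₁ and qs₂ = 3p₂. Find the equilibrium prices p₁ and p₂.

Market 1: 393 - 8p₁ - 3p₂ = 3p₁ → 11p₁ + 3p₂ = 393.
Market 2: 7p₂ + 2p₁ = 311.
Eliminating p₂: 7×(1) − 3×(2) gives 71p₁ = 1818, so p₁ = 1818/71.
Back-substitute into (2): p₂ = (311 − 2×1818/71) / 7 = 2635/71.

p₁ = 1818/71, p₂ = 2635/71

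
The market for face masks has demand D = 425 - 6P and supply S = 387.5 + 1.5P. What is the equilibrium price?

Set D = S: 425 - 6P = 387.5 + 1.5P.
37.5 = 7.5P, so P* = 5.
Q* = 425 − 6(5) = 395.

P* = 5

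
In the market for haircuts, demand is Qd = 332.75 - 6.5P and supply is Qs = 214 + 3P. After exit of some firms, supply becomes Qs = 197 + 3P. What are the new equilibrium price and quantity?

P' = 543/38, Q' = 9115/38

Original equilibrium: P* = 12.5, Q* = 251.5.
New equilibrium: 332.75 - 6.5P = 197 + 3P, so 135.75 = 9.5P and P' = 543/38; Q' = 332.75 − 6.5(543/38) = 9115/38.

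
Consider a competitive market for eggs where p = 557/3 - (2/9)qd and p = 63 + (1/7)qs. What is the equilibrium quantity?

Set the two price expressions equal: 557/3 - (2/9)q = 63 + (1/7)q.
368/3 = (23/63)q, so q* = 336.
p* = 557/3 − (2/9)(336) = 111.

q* = 336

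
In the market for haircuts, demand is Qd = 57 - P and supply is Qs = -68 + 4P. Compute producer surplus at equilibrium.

Producer surplus = 128

Equilibrium: 57 - P = -68 + 4P gives P* = 25, Q* = 32.
Supply starts at P = 17 (where Qs = 0).
PS = ½(25 − 17)(32) = 128.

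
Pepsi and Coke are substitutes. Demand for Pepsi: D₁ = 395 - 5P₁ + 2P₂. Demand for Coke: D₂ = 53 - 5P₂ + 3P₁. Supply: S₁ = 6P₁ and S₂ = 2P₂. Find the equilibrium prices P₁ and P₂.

Market 1: 395 - 5P₁ + 2P₂ = 6P₁ → 11P₁ - 2P₂ = 395.
Market 2: 7P₂ - 3P₁ = 53.
Eliminating P₂: 7×(1) + 2×(2) gives 71P₁ = 2871, so P₁ = 2871/71.
Back-substitute into (2): P₂ = (53 + 3×2871/71) / 7 = 1768/71.

P₁ = 2871/71, P₂ = 1768/71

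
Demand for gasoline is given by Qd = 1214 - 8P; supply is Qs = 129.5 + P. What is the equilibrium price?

P* = 120.5

Set Qd = Qs: 1214 - 8P = 129.5 + P.
1084.5 = 9P, so P* = 120.5.
Q* = 1214 − 8(120.5) = 250.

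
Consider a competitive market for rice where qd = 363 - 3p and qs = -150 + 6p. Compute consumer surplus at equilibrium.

Consumer surplus = 6144

Equilibrium: 363 - 3p = -150 + 6p gives p* = 57, q* = 192.
Demand choke price (qd = 0): p = 121.
CS = ½(121 − 57)(192) = 6144.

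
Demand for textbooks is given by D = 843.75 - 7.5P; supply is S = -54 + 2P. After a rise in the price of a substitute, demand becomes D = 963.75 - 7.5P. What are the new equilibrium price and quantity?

Original equilibrium: P* = 94.5, Q* = 135.
New equilibrium: 963.75 - 7.5P = -54 + 2P, so 1017.75 = 9.5P and P' = 4071/38; Q' = 963.75 − 7.5(4071/38) = 3045/19.

P' = 4071/38, Q' = 3045/19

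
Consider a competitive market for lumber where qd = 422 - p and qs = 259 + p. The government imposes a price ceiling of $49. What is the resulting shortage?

Equilibrium price would be p* = 81.5, so the ceiling at 49 binds.
At p = 49: qd = 422 − 1(49) = 373, qs = 259 + 1(49) = 308.
Shortage = 373 − 308 = 65.

Shortage = 65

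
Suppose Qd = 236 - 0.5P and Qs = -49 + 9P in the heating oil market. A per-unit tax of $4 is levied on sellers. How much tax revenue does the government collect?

Tax revenue = 16652/19

Pre-tax equilibrium: P* = 30, Q* = 221.
Tax on sellers shifts supply to Qs = -49 + 9(P − 4) = -85 + 9P.
236 - 0.5P = -85 + 9P gives buyer price Pb = 642/19; sellers receive Ps = 642/19 − 4 = 566/19.
New quantity: Q = 236 − 0.5(642/19) = 4163/19.
Revenue = 4 × 4163/19 = 16652/19.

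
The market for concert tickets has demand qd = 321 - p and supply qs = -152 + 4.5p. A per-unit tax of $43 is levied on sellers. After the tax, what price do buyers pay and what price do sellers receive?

Pre-tax equilibrium: p* = 86, q* = 235.
Tax on sellers shifts supply to qs = -152 + 4.5(p − 43) = -345.5 + 4.5p.
321 - p = -345.5 + 4.5p gives buyer price pb = 1333/11; sellers receive ps = 1333/11 − 43 = 860/11.
New quantity: q = 321 − 1(1333/11) = 2198/11.

Buyers pay 1333/11, sellers receive 860/11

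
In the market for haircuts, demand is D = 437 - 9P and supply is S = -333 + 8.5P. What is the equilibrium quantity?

Q* = 41

Set D = S: 437 - 9P = -333 + 8.5P.
770 = 17.5P, so P* = 44.
Q* = 437 − 9(44) = 41.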